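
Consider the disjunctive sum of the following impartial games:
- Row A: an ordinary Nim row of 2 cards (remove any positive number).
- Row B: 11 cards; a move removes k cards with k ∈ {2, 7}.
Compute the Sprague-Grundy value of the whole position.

Row A is a plain Nim row of size 2, so its Grundy value is 2.
Build the Grundy sequence for row B with g(k) = mex{g(k−s) : s ∈ {2, 7}, s ≤ k}:
k:     0  1  2  3  4  5  6  7  8  9 10 11
g(k):  0  0  1  1  0  0  1  1  2  0  0  1
So g(11) = 1.
By the Sprague-Grundy theorem, the Grundy value of a sum of independent games is the XOR of the component values.
Combined value = 2 XOR 1 = 3.

3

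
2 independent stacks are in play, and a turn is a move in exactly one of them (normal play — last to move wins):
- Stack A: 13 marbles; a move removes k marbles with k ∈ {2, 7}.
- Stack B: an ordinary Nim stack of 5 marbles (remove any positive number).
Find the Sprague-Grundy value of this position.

5

Build the Grundy sequence for stack A with g(k) = mex{g(k−s) : s ∈ {2, 7}, s ≤ k}:
k:     0  1  2  3  4  5  6  7  8  9 10 11 12 13
g(k):  0  0  1  1  0  0  1  1  2  0  0  1  1  0
So g(13) = 0.
Stack B is a plain Nim stack of size 5, so its Grundy value is 5.
The value of a disjunctive sum is the nim-sum of the parts.
Combined value = 0 ⊕ 5 = 5.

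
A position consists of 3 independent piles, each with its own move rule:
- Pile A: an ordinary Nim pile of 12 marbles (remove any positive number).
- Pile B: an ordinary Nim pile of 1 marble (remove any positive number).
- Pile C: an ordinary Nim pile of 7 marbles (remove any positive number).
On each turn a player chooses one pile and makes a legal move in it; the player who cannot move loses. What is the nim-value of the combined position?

Pile A is a plain Nim pile of size 12, so its Grundy value is 12.
Pile B is a plain Nim pile of size 1, so its Grundy value is 1.
Pile C is a plain Nim pile of size 7, so its Grundy value is 7.
The value of a disjunctive sum is the nim-sum of the parts.
Combined value = 12 ⊕ 1 ⊕ 7 = 10.

10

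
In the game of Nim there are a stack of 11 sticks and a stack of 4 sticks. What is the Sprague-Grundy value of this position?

15

Compute the nim-sum pairwise:
11 XOR 4 = 15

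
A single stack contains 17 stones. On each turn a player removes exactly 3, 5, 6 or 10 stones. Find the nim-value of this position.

0

Grundy values for subtraction set {3, 5, 6, 10}:
k:     0  1  2  3  4  5  6  7  8  9 10 11 12 13 14 15 16 17
g(k):  0  0  0  1  1  1  2  2  2  0  3  3  1  0  4  2  1  0
So g(17) = 0.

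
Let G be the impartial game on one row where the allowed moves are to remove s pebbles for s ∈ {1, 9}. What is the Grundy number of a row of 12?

0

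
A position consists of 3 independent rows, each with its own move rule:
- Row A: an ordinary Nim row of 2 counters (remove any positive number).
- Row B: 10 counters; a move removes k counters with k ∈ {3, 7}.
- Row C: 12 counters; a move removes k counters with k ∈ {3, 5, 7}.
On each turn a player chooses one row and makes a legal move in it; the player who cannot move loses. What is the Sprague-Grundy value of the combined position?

Row A is a plain Nim row of size 2, so its Grundy value is 2.
Grundy values for row B (subtraction set {3, 7}):
k:     0  1  2  3  4  5  6  7  8  9 10
g(k):  0  0  0  1  1  1  0  2  2  1  0
So g(10) = 0.
Build the Grundy sequence for row C with g(k) = mex{g(k−s) : s ∈ {3, 5, 7}, s ≤ k}:
g(0) = mex{} = 0
g(1) = mex{} = 0
g(2) = mex{} = 0
g(3) = mex{0} = 1
g(4) = mex{0} = 1
g(5) = mex{0} = 1
g(6) = mex{0,1} = 2
g(7) = mex{0,1} = 2
g(8) = mex{0,1} = 2
g(9) = mex{0,1,2} = 3
g(10) = mex{1,2} = 0
g(11) = mex{1,2} = 0
g(12) = mex{1,2,3} = 0
So g(12) = 0.
The value of a disjunctive sum is the nim-sum of the parts.
Combined value = 2 XOR 0 XOR 0 = 2.

2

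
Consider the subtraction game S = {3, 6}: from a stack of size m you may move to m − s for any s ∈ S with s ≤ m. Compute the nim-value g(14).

1

Build the Grundy sequence with g(k) = mex{g(k−s) : s ∈ {3, 6}, s ≤ k}:
g(0) = mex{} = 0
g(1) = mex{} = 0
g(2) = mex{} = 0
g(3) = mex{0} = 1
g(4) = mex{0} = 1
g(5) = mex{0} = 1
g(6) = mex{0,1} = 2
g(7) = mex{0,1} = 2
g(8) = mex{0,1} = 2
g(9) = mex{1,2} = 0
g(10) = mex{1,2} = 0
g(11) = mex{1,2} = 0
g(12) = mex{0,2} = 1
g(13) = mex{0,2} = 1
g(14) = mex{0,2} = 1
So g(14) = 1.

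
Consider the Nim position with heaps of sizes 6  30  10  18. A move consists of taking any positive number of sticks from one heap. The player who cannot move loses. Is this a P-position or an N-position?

P-position

Write each in binary and XOR column by column:
  00110  (6)
  11110  (30)
  01010  (10)
  10010  (18)
  -----
  00000  (0)
The nim-sum is 0, so this is a P-position: the player to move is in a losing position under optimal play.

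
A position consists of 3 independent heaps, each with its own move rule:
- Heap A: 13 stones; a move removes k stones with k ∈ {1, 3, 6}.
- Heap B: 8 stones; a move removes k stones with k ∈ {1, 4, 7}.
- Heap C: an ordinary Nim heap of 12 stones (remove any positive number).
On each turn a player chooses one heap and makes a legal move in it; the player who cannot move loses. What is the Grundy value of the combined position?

Grundy values for heap A (subtraction set {1, 3, 6}):
g(0) = mex{} = 0
g(1) = mex{0} = 1
g(2) = mex{1} = 0
g(3) = mex{0} = 1
g(4) = mex{1} = 0
g(5) = mex{0} = 1
g(6) = mex{0,1} = 2
g(7) = mex{0,1,2} = 3
g(8) = mex{0,1,3} = 2
g(9) = mex{1,2} = 0
g(10) = mex{0,3} = 1
g(11) = mex{1,2} = 0
g(12) = mex{0,2} = 1
g(13) = mex{1,3} = 0
So g(13) = 0.
Build the Grundy sequence for heap B with g(k) = mex{g(k−s) : s ∈ {1, 4, 7}, s ≤ k}:
k:     0  1  2  3  4  5  6  7  8
g(k):  0  1  0  1  2  0  1  2  0
So g(8) = 0.
Heap C is a plain Nim heap of size 12, so its Grundy value is 12.
The value of a disjunctive sum is the nim-sum of the parts.
Combined value = 0 ⊕ 0 ⊕ 12 = 12.

12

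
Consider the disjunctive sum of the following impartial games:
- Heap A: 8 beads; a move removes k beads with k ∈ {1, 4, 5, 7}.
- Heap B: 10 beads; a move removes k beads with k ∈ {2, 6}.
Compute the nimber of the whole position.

For heap A, compute g(0), g(1), … with moves {1, 4, 5, 7}:
k:     0  1  2  3  4  5  6  7  8
g(k):  0  1  0  1  2  3  2  3  0
So g(8) = 0.
For heap B, compute g(0), g(1), … with moves {2, 6}:
k:     0  1  2  3  4  5  6  7  8  9 10
g(k):  0  0  1  1  0  0  1  1  0  0  1
So g(10) = 1.
The value of a disjunctive sum is the nim-sum of the parts.
Combined value = 0 XOR 1 = 1.

1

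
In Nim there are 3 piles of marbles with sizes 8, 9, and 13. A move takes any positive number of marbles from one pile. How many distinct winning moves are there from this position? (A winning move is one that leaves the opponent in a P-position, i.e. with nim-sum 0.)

Compute the nim-sum pairwise:
8 XOR 9 = 1
1 XOR 13 = 12
The overall nim-sum is X = 12. A pile of size p has a winning move iff p XOR X < p (reduce it to p XOR X).
  8: 8 XOR 12 = 4 < 8 — winning move (to 4).
  9: 9 XOR 12 = 5 < 9 — winning move (to 5).
  13: 13 XOR 12 = 1 < 13 — winning move (to 1).
That gives 3 winning moves.

3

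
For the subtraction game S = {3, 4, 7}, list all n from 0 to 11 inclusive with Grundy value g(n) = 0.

0, 1, 2, 10, 11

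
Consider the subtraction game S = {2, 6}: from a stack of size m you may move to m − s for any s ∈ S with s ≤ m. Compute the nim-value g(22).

Build the Grundy sequence with g(k) = mex{g(k−s) : s ∈ {2, 6}, s ≤ k}:
k:     0  1  2  3  4  5  6  7  8  9 10 11 12 13 14 15 16 17 18 19 20 21 22
g(k):  0  0  1  1  0  0  1  1  0  0  1  1  0  0  1  1  0  0  1  1  0  0  1
So g(22) = 1.

1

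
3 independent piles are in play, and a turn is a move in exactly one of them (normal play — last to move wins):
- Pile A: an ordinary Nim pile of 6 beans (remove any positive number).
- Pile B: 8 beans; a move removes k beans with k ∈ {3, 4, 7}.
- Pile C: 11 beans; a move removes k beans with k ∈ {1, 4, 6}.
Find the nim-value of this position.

5

Pile A is a plain Nim pile of size 6, so its Grundy value is 6.
For pile B, compute g(0), g(1), … with moves {3, 4, 7}:
g(0) = mex{} = 0
g(1) = mex{} = 0
g(2) = mex{} = 0
g(3) = mex{0} = 1
g(4) = mex{0} = 1
g(5) = mex{0} = 1
g(6) = mex{0,1} = 2
g(7) = mex{0,1} = 2
g(8) = mex{0,1} = 2
So g(8) = 2.
Build the Grundy sequence for pile C with g(k) = mex{g(k−s) : s ∈ {1, 4, 6}, s ≤ k}:
k:     0  1  2  3  4  5  6  7  8  9 10 11
g(k):  0  1  0  1  2  0  1  0  1  2  0  1
So g(11) = 1.
By the Sprague-Grundy theorem, the Grundy value of a sum of independent games is the XOR of the component values.
Combined value = 6 ⊕ 2 ⊕ 1 = 5.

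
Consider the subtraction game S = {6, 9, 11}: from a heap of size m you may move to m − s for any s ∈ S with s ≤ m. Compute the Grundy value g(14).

2

Compute g(0), g(1), … for moves {6, 9, 11}:
g(0) = mex{} = 0
g(1) = mex{} = 0
g(2) = mex{} = 0
g(3) = mex{} = 0
g(4) = mex{} = 0
g(5) = mex{} = 0
g(6) = mex{0} = 1
g(7) = mex{0} = 1
g(8) = mex{0} = 1
g(9) = mex{0} = 1
g(10) = mex{0} = 1
g(11) = mex{0} = 1
g(12) = mex{0,1} = 2
g(13) = mex{0,1} = 2
g(14) = mex{0,1} = 2
So g(14) = 2.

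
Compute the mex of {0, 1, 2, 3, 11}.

4

The values 0, 1, 2, 3 are all present; 4 is the first non-negative integer missing from the set.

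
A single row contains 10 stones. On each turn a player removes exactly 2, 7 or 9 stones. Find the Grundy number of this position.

3

Compute g(0), g(1), … for moves {2, 7, 9}:
g(0) = mex{} = 0
g(1) = mex{} = 0
g(2) = mex{0} = 1
g(3) = mex{0} = 1
g(4) = mex{1} = 0
g(5) = mex{1} = 0
g(6) = mex{0} = 1
g(7) = mex{0} = 1
g(8) = mex{0,1} = 2
g(9) = mex{0,1} = 2
g(10) = mex{0,1,2} = 3
So g(10) = 3.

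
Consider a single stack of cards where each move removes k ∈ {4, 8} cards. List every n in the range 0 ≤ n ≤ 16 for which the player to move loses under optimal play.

Grundy values for subtraction set {4, 8}:
k:     0  1  2  3  4  5  6  7  8  9 10 11 12 13 14 15 16
g(k):  0  0  0  0  1  1  1  1  2  2  2  2  0  0  0  0  1
The P-positions (g = 0) in 0..16 are 0, 1, 2, 3, 12, 13, 14, 15.

0, 1, 2, 3, 12, 13, 14, 15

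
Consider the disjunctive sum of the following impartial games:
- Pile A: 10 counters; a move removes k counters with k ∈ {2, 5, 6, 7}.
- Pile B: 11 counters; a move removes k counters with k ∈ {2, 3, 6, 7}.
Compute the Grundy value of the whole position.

Build the Grundy sequence for pile A with g(k) = mex{g(k−s) : s ∈ {2, 5, 6, 7}, s ≤ k}:
g(0) = mex{} = 0
g(1) = mex{} = 0
g(2) = mex{0} = 1
g(3) = mex{0} = 1
g(4) = mex{1} = 0
g(5) = mex{0,1} = 2
g(6) = mex{0} = 1
g(7) = mex{0,1,2} = 3
g(8) = mex{0,1} = 2
g(9) = mex{0,1,3} = 2
g(10) = mex{0,1,2} = 3
So g(10) = 3.
Grundy values for pile B (subtraction set {2, 3, 6, 7}):
g(0) = mex{} = 0
g(1) = mex{} = 0
g(2) = mex{0} = 1
g(3) = mex{0} = 1
g(4) = mex{0,1} = 2
g(5) = mex{1} = 0
g(6) = mex{0,1,2} = 3
g(7) = mex{0,2} = 1
g(8) = mex{0,1,3} = 2
g(9) = mex{1,3} = 0
g(10) = mex{1,2} = 0
g(11) = mex{0,2} = 1
So g(11) = 1.
The value of a disjunctive sum is the nim-sum of the parts.
Combined value = 3 XOR 1 = 2.

2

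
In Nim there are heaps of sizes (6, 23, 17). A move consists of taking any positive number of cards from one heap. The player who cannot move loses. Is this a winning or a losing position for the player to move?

Nim-sum: 6 ⊕ 23 ⊕ 17 = 0.
The nim-sum is 0, so this is a P-position: the player to move is in a losing position under optimal play.

Losing position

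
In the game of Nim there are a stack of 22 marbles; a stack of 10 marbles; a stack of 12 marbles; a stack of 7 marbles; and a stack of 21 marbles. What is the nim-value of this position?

2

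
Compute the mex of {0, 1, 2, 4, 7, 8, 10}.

The values 0, 1, 2 are all present; 3 is the first non-negative integer missing from the set.

3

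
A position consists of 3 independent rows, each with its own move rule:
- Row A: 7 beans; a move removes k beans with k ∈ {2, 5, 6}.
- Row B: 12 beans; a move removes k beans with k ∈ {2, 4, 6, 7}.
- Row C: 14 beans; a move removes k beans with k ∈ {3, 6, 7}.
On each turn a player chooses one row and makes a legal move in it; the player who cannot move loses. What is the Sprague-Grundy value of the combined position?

3

For row A, compute g(0), g(1), … with moves {2, 5, 6}:
g(0) = mex{} = 0
g(1) = mex{} = 0
g(2) = mex{0} = 1
g(3) = mex{0} = 1
g(4) = mex{1} = 0
g(5) = mex{0,1} = 2
g(6) = mex{0} = 1
g(7) = mex{0,1,2} = 3
So g(7) = 3.
Build the Grundy sequence for row B with g(k) = mex{g(k−s) : s ∈ {2, 4, 6, 7}, s ≤ k}:
k:     0  1  2  3  4  5  6  7  8  9 10 11 12
g(k):  0  0  1  1  2  2  3  3  4  0  0  1  1
So g(12) = 1.
For row C, compute g(0), g(1), … with moves {3, 6, 7}:
k:     0  1  2  3  4  5  6  7  8  9 10 11 12 13 14
g(k):  0  0  0  1  1  1  2  2  2  3  0  0  0  1  1
So g(14) = 1.
The value of a disjunctive sum is the nim-sum of the parts.
Combined value = 3 XOR 1 XOR 1 = 3.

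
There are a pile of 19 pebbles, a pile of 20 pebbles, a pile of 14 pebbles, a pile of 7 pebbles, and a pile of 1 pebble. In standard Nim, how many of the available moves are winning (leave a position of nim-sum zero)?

Nim-sum: 19 XOR 20 XOR 14 XOR 7 XOR 1 = 15.
The overall nim-sum is X = 15. A pile of size p has a winning move iff p XOR X < p (reduce it to p XOR X).
  19: 19 XOR 15 = 28 ≥ 19 — no move.
  20: 20 XOR 15 = 27 ≥ 20 — no move.
  14: 14 XOR 15 = 1 < 14 — winning move (to 1).
  7: 7 XOR 15 = 8 ≥ 7 — no move.
  1: 1 XOR 15 = 14 ≥ 1 — no move.
That gives 1 winning move.

1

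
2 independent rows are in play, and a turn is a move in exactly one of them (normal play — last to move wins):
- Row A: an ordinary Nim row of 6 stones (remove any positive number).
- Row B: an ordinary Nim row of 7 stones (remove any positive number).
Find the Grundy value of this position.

1

Row A is a plain Nim row of size 6, so its Grundy value is 6.
Row B is a plain Nim row of size 7, so its Grundy value is 7.
By the Sprague-Grundy theorem, the Grundy value of a sum of independent games is the XOR of the component values.
Combined value = 6 XOR 7 = 1.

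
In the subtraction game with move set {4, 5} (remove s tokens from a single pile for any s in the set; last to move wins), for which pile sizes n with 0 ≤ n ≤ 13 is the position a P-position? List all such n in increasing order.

0, 1, 2, 3, 9, 10, 11, 12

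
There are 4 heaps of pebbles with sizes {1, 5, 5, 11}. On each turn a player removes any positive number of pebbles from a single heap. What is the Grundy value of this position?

10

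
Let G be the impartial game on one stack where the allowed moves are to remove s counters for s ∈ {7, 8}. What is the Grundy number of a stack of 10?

1

Build the Grundy sequence with g(k) = mex{g(k−s) : s ∈ {7, 8}, s ≤ k}:
g(0) = mex{} = 0
g(1) = mex{} = 0
g(2) = mex{} = 0
g(3) = mex{} = 0
g(4) = mex{} = 0
g(5) = mex{} = 0
g(6) = mex{} = 0
g(7) = mex{0} = 1
g(8) = mex{0} = 1
g(9) = mex{0} = 1
g(10) = mex{0} = 1
So g(10) = 1.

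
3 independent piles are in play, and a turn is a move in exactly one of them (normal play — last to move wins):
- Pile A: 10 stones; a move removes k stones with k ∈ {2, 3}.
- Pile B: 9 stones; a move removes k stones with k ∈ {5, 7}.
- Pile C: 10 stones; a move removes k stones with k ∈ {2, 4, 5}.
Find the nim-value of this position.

0

Build the Grundy sequence for pile A with g(k) = mex{g(k−s) : s ∈ {2, 3}, s ≤ k}:
g(0) = mex{} = 0
g(1) = mex{} = 0
g(2) = mex{0} = 1
g(3) = mex{0} = 1
g(4) = mex{0,1} = 2
g(5) = mex{1} = 0
g(6) = mex{1,2} = 0
g(7) = mex{0,2} = 1
g(8) = mex{0} = 1
g(9) = mex{0,1} = 2
g(10) = mex{1} = 0
So g(10) = 0.
Grundy values for pile B (subtraction set {5, 7}):
g(0) = mex{} = 0
g(1) = mex{} = 0
g(2) = mex{} = 0
g(3) = mex{} = 0
g(4) = mex{} = 0
g(5) = mex{0} = 1
g(6) = mex{0} = 1
g(7) = mex{0} = 1
g(8) = mex{0} = 1
g(9) = mex{0} = 1
So g(9) = 1.
Grundy values for pile C (subtraction set {2, 4, 5}):
k:     0  1  2  3  4  5  6  7  8  9 10
g(k):  0  0  1  1  2  2  3  0  0  1  1
So g(10) = 1.
By the Sprague-Grundy theorem, the Grundy value of a sum of independent games is the XOR of the component values.
Combined value = 0 XOR 1 XOR 1 = 0.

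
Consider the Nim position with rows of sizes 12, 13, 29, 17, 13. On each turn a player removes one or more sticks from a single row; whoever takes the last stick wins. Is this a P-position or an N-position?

P-position

Bitwise XOR of the heap sizes:
  01100  (12)
  01101  (13)
  11101  (29)
  10001  (17)
  01101  (13)
  -----
  00000  (0)
The nim-sum is 0, so this is a P-position: the player to move is in a losing position under optimal play.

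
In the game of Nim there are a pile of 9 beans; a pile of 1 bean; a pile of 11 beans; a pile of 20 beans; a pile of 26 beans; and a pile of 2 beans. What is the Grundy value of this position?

15

Nim-sum: 9 XOR 1 XOR 11 XOR 20 XOR 26 XOR 2 = 15.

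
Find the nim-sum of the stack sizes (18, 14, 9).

21

Nim-sum: 18 ^ 14 ^ 9 = 21.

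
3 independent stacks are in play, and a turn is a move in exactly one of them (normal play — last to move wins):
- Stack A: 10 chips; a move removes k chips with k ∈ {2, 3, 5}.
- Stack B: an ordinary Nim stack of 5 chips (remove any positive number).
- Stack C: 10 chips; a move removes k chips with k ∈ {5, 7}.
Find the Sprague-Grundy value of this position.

Grundy values for stack A (subtraction set {2, 3, 5}):
g(0) = mex{} = 0
g(1) = mex{} = 0
g(2) = mex{0} = 1
g(3) = mex{0} = 1
g(4) = mex{0,1} = 2
g(5) = mex{0,1} = 2
g(6) = mex{0,1,2} = 3
g(7) = mex{1,2} = 0
g(8) = mex{1,2,3} = 0
g(9) = mex{0,2,3} = 1
g(10) = mex{0,2} = 1
So g(10) = 1.
Stack B is a plain Nim stack of size 5, so its Grundy value is 5.
For stack C, compute g(0), g(1), … with moves {5, 7}:
k:     0  1  2  3  4  5  6  7  8  9 10
g(k):  0  0  0  0  0  1  1  1  1  1  2
So g(10) = 2.
The value of a disjunctive sum is the nim-sum of the parts.
Combined value = 1 ⊕ 5 ⊕ 2 = 6.

6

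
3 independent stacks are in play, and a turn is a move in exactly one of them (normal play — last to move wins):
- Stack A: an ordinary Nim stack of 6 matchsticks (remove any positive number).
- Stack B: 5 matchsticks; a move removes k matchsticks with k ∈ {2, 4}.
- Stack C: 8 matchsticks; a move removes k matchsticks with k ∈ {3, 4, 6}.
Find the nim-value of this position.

6

Stack A is a plain Nim stack of size 6, so its Grundy value is 6.
Grundy values for stack B (subtraction set {2, 4}):
k:     0  1  2  3  4  5
g(k):  0  0  1  1  2  2
So g(5) = 2.
For stack C, compute g(0), g(1), … with moves {3, 4, 6}:
k:     0  1  2  3  4  5  6  7  8
g(k):  0  0  0  1  1  1  2  2  2
So g(8) = 2.
By the Sprague-Grundy theorem, the Grundy value of a sum of independent games is the XOR of the component values.
Combined value = 6 XOR 2 XOR 2 = 6.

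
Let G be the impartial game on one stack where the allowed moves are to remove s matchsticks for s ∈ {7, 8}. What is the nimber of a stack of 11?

Compute g(0), g(1), … for moves {7, 8}:
g(0) = mex{} = 0
g(1) = mex{} = 0
g(2) = mex{} = 0
g(3) = mex{} = 0
g(4) = mex{} = 0
g(5) = mex{} = 0
g(6) = mex{} = 0
g(7) = mex{0} = 1
g(8) = mex{0} = 1
g(9) = mex{0} = 1
g(10) = mex{0} = 1
g(11) = mex{0} = 1
So g(11) = 1.

1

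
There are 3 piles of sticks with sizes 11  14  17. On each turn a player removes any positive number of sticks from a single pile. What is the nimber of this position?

20

Nim-sum: 11 ^ 14 ^ 17 = 20.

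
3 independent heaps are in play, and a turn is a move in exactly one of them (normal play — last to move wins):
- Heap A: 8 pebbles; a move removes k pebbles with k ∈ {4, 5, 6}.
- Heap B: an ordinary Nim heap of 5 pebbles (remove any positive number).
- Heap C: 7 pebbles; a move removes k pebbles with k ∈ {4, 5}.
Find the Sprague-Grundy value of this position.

6

For heap A, compute g(0), g(1), … with moves {4, 5, 6}:
k:     0  1  2  3  4  5  6  7  8
g(k):  0  0  0  0  1  1  1  1  2
So g(8) = 2.
Heap B is a plain Nim heap of size 5, so its Grundy value is 5.
For heap C, compute g(0), g(1), … with moves {4, 5}:
g(0) = mex{} = 0
g(1) = mex{} = 0
g(2) = mex{} = 0
g(3) = mex{} = 0
g(4) = mex{0} = 1
g(5) = mex{0} = 1
g(6) = mex{0} = 1
g(7) = mex{0} = 1
So g(7) = 1.
The value of a disjunctive sum is the nim-sum of the parts.
Combined value = 2 XOR 5 XOR 1 = 6.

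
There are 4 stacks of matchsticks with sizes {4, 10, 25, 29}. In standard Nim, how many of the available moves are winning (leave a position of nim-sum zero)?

Compute the nim-sum pairwise:
4 XOR 10 = 14
14 XOR 25 = 23
23 XOR 29 = 10
The overall nim-sum is X = 10. A stack of size p has a winning move iff p XOR X < p (reduce it to p XOR X).
  4: 4 XOR 10 = 14 ≥ 4 — no move.
  10: 10 XOR 10 = 0 < 10 — winning move (to 0).
  25: 25 XOR 10 = 19 < 25 — winning move (to 19).
  29: 29 XOR 10 = 23 < 29 — winning move (to 23).
That gives 3 winning moves.

3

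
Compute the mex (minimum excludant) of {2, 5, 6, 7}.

0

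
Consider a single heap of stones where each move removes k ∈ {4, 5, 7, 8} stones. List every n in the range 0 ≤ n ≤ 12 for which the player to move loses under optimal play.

Compute g(0), g(1), … for moves {4, 5, 7, 8}:
k:     0  1  2  3  4  5  6  7  8  9 10 11 12
g(k):  0  0  0  0  1  1  1  1  2  2  2  2  0
The P-positions (g = 0) in 0..12 are 0, 1, 2, 3, 12.

0, 1, 2, 3, 12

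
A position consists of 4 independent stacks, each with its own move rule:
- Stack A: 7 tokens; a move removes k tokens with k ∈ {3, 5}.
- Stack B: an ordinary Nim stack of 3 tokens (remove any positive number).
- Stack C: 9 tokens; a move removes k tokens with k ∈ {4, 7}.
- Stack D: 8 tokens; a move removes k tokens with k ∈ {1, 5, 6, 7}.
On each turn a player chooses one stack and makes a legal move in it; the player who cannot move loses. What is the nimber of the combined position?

1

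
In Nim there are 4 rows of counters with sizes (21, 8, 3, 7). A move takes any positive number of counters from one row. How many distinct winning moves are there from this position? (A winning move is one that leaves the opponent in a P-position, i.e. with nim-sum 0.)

1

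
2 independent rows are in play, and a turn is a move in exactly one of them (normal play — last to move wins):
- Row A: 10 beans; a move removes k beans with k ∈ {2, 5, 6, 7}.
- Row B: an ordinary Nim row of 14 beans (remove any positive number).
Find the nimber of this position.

For row A, compute g(0), g(1), … with moves {2, 5, 6, 7}:
k:     0  1  2  3  4  5  6  7  8  9 10
g(k):  0  0  1  1  0  2  1  3  2  2  3
So g(10) = 3.
Row B is a plain Nim row of size 14, so its Grundy value is 14.
By the Sprague-Grundy theorem, the Grundy value of a sum of independent games is the XOR of the component values.
Combined value = 3 ⊕ 14 = 13.

13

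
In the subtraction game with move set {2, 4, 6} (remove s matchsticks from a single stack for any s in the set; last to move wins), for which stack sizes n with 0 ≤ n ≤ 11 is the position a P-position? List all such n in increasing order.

Grundy values for subtraction set {2, 4, 6}:
g(0) = mex{} = 0
g(1) = mex{} = 0
g(2) = mex{0} = 1
g(3) = mex{0} = 1
g(4) = mex{0,1} = 2
g(5) = mex{0,1} = 2
g(6) = mex{0,1,2} = 3
g(7) = mex{0,1,2} = 3
g(8) = mex{1,2,3} = 0
g(9) = mex{1,2,3} = 0
g(10) = mex{0,2,3} = 1
g(11) = mex{0,2,3} = 1
The P-positions (g = 0) in 0..11 are 0, 1, 8, 9.

0, 1, 8, 9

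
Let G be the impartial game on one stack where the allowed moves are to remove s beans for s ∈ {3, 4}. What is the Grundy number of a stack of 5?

1

Grundy values for subtraction set {3, 4}:
k:     0  1  2  3  4  5
g(k):  0  0  0  1  1  1
So g(5) = 1.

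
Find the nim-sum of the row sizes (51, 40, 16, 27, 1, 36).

Bitwise XOR of the heap sizes:
  110011  (51)
  101000  (40)
  010000  (16)
  011011  (27)
  000001  (1)
  100100  (36)
  ------
  110101  (53)

53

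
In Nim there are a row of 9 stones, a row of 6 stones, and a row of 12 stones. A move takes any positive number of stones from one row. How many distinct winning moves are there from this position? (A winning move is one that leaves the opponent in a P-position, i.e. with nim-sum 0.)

Write each in binary and XOR column by column:
  1001  (9)
  0110  (6)
  1100  (12)
  ----
  0011  (3)
The overall nim-sum is X = 3. A row of size p has a winning move iff p XOR X < p (reduce it to p XOR X).
  9: 9 XOR 3 = 10 ≥ 9 — no move.
  6: 6 XOR 3 = 5 < 6 — winning move (to 5).
  12: 12 XOR 3 = 15 ≥ 12 — no move.
That gives 1 winning move.

1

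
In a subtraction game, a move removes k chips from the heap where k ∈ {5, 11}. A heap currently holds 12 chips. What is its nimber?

2

Build the Grundy sequence with g(k) = mex{g(k−s) : s ∈ {5, 11}, s ≤ k}:
g(0) = mex{} = 0
g(1) = mex{} = 0
g(2) = mex{} = 0
g(3) = mex{} = 0
g(4) = mex{} = 0
g(5) = mex{0} = 1
g(6) = mex{0} = 1
g(7) = mex{0} = 1
g(8) = mex{0} = 1
g(9) = mex{0} = 1
g(10) = mex{1} = 0
g(11) = mex{0,1} = 2
g(12) = mex{0,1} = 2
So g(12) = 2.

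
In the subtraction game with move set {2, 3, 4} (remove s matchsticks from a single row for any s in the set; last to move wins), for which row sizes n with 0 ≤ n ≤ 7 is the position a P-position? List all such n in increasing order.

Compute g(0), g(1), … for moves {2, 3, 4}:
k:     0  1  2  3  4  5  6  7
g(k):  0  0  1  1  2  2  0  0
The P-positions (g = 0) in 0..7 are 0, 1, 6, 7.

0, 1, 6, 7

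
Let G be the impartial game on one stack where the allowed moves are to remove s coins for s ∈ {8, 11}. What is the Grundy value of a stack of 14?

1

Compute g(0), g(1), … for moves {8, 11}:
g(0) = mex{} = 0
g(1) = mex{} = 0
g(2) = mex{} = 0
g(3) = mex{} = 0
g(4) = mex{} = 0
g(5) = mex{} = 0
g(6) = mex{} = 0
g(7) = mex{} = 0
g(8) = mex{0} = 1
g(9) = mex{0} = 1
g(10) = mex{0} = 1
g(11) = mex{0} = 1
g(12) = mex{0} = 1
g(13) = mex{0} = 1
g(14) = mex{0} = 1
So g(14) = 1.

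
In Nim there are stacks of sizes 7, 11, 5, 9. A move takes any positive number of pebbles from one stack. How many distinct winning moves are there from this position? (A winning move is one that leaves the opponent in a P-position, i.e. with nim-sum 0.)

0

Compute the nim-sum pairwise:
7 XOR 11 = 12
12 XOR 5 = 9
9 XOR 9 = 0
The nim-sum is already 0, so every move leaves a nonzero nim-sum — there are no winning moves.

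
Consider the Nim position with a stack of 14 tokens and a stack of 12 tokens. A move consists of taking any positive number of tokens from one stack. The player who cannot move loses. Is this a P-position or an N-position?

N-position

Compute the nim-sum pairwise:
14 ⊕ 12 = 2
The nim-sum is 2 ≠ 0, so this is an N-position: the player to move can win.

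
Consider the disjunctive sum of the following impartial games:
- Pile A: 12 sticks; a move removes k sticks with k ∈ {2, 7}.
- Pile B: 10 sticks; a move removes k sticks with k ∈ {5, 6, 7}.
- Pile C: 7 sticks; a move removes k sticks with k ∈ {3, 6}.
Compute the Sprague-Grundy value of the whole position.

1

Build the Grundy sequence for pile A with g(k) = mex{g(k−s) : s ∈ {2, 7}, s ≤ k}:
k:     0  1  2  3  4  5  6  7  8  9 10 11 12
g(k):  0  0  1  1  0  0  1  1  2  0  0  1  1
So g(12) = 1.
For pile B, compute g(0), g(1), … with moves {5, 6, 7}:
k:     0  1  2  3  4  5  6  7  8  9 10
g(k):  0  0  0  0  0  1  1  1  1  1  2
So g(10) = 2.
Build the Grundy sequence for pile C with g(k) = mex{g(k−s) : s ∈ {3, 6}, s ≤ k}:
k:     0  1  2  3  4  5  6  7
g(k):  0  0  0  1  1  1  2  2
So g(7) = 2.
The value of a disjunctive sum is the nim-sum of the parts.
Combined value = 1 ⊕ 2 ⊕ 2 = 1.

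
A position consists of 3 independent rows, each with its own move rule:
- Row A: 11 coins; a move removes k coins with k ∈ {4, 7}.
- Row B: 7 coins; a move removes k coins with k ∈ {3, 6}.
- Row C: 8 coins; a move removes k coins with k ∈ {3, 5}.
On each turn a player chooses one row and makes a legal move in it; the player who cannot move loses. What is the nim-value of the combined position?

2

Grundy values for row A (subtraction set {4, 7}):
k:     0  1  2  3  4  5  6  7  8  9 10 11
g(k):  0  0  0  0  1  1  1  1  2  2  2  0
So g(11) = 0.
For row B, compute g(0), g(1), … with moves {3, 6}:
k:     0  1  2  3  4  5  6  7
g(k):  0  0  0  1  1  1  2  2
So g(7) = 2.
Grundy values for row C (subtraction set {3, 5}):
k:     0  1  2  3  4  5  6  7  8
g(k):  0  0  0  1  1  1  2  2  0
So g(8) = 0.
By the Sprague-Grundy theorem, the Grundy value of a sum of independent games is the XOR of the component values.
Combined value = 0 XOR 2 XOR 0 = 2.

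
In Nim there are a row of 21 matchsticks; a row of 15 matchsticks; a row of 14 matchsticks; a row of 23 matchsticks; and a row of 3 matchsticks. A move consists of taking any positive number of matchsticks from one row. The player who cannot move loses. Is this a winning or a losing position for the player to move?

Losing position

Write each in binary and XOR column by column:
  10101  (21)
  01111  (15)
  01110  (14)
  10111  (23)
  00011  (3)
  -----
  00000  (0)
The nim-sum is 0, so this is a P-position: the player to move is in a losing position under optimal play.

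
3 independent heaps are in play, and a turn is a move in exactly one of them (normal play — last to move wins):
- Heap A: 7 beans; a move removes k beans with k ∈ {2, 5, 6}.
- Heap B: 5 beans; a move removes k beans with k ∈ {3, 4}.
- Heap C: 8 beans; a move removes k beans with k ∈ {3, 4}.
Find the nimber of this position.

2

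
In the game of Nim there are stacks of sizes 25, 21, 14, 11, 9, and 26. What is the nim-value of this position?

In binary:
  11001  (25)
  10101  (21)
  01110  (14)
  01011  (11)
  01001  (9)
  11010  (26)
  -----
  11010  (26)

26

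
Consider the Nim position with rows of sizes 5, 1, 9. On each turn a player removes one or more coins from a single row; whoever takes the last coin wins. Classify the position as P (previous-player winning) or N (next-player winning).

N-position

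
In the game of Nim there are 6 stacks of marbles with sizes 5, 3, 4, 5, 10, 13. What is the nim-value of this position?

0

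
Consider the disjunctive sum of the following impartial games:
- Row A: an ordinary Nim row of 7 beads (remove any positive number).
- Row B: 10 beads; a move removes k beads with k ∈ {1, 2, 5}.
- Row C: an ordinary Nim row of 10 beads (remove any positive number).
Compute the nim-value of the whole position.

Row A is a plain Nim row of size 7, so its Grundy value is 7.
For row B, compute g(0), g(1), … with moves {1, 2, 5}:
k:     0  1  2  3  4  5  6  7  8  9 10
g(k):  0  1  2  0  1  2  0  1  2  0  1
So g(10) = 1.
Row C is a plain Nim row of size 10, so its Grundy value is 10.
By the Sprague-Grundy theorem, the Grundy value of a sum of independent games is the XOR of the component values.
Combined value = 7 ⊕ 1 ⊕ 10 = 12.

12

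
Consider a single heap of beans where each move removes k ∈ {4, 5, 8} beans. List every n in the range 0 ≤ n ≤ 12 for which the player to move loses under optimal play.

0, 1, 2, 3, 12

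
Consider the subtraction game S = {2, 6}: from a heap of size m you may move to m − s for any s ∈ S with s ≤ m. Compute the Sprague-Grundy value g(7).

Build the Grundy sequence with g(k) = mex{g(k−s) : s ∈ {2, 6}, s ≤ k}:
k:     0  1  2  3  4  5  6  7
g(k):  0  0  1  1  0  0  1  1
So g(7) = 1.

1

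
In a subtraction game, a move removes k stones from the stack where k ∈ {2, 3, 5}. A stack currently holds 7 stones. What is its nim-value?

0

Build the Grundy sequence with g(k) = mex{g(k−s) : s ∈ {2, 3, 5}, s ≤ k}:
k:     0  1  2  3  4  5  6  7
g(k):  0  0  1  1  2  2  3  0
So g(7) = 0.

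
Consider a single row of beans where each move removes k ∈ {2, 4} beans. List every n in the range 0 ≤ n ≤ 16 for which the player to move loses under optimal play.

0, 1, 6, 7, 12, 13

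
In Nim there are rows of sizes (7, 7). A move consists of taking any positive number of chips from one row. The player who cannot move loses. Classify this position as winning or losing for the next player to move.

Losing position

Nim-sum: 7 XOR 7 = 0.
The nim-sum is 0, so this is a P-position: the player to move is in a losing position under optimal play.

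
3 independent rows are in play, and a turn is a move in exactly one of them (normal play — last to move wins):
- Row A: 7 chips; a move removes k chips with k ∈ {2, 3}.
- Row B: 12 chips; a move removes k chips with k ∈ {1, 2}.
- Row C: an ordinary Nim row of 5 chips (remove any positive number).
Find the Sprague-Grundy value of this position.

4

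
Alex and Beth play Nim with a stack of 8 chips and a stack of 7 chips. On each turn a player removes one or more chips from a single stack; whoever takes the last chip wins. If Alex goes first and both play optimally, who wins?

Nim-sum: 8 ⊕ 7 = 15.
The nim-sum is 15 ≠ 0, so this is an N-position: the player to move can win; Alex has a winning move.

Alex wins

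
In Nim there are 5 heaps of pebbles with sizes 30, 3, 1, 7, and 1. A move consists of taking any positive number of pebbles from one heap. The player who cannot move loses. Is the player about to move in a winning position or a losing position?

Nim-sum: 30 ⊕ 3 ⊕ 1 ⊕ 7 ⊕ 1 = 26.
The nim-sum is 26 ≠ 0, so this is an N-position: the player to move can win.

Winning position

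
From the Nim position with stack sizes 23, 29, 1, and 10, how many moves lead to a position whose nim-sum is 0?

3

Nim-sum: 23 ⊕ 29 ⊕ 1 ⊕ 10 = 1.
The overall nim-sum is X = 1. A stack of size p has a winning move iff p XOR X < p (reduce it to p XOR X).
  23: 23 XOR 1 = 22 < 23 — winning move (to 22).
  29: 29 XOR 1 = 28 < 29 — winning move (to 28).
  1: 1 XOR 1 = 0 < 1 — winning move (to 0).
  10: 10 XOR 1 = 11 ≥ 10 — no move.
That gives 3 winning moves.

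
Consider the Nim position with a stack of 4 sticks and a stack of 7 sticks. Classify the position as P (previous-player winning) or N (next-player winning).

Compute the nim-sum pairwise:
4 ^ 7 = 3
The nim-sum is 3 ≠ 0, so this is an N-position: the player to move can win.

N-position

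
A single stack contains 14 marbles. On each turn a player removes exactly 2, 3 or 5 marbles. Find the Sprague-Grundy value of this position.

0

Build the Grundy sequence with g(k) = mex{g(k−s) : s ∈ {2, 3, 5}, s ≤ k}:
g(0) = mex{} = 0
g(1) = mex{} = 0
g(2) = mex{0} = 1
g(3) = mex{0} = 1
g(4) = mex{0,1} = 2
g(5) = mex{0,1} = 2
g(6) = mex{0,1,2} = 3
g(7) = mex{1,2} = 0
g(8) = mex{1,2,3} = 0
g(9) = mex{0,2,3} = 1
g(10) = mex{0,2} = 1
g(11) = mex{0,1,3} = 2
g(12) = mex{0,1} = 2
g(13) = mex{0,1,2} = 3
g(14) = mex{1,2} = 0
So g(14) = 0.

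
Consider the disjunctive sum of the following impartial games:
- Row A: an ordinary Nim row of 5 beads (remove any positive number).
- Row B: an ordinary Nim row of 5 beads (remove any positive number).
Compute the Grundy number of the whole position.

0

Row A is a plain Nim row of size 5, so its Grundy value is 5.
Row B is a plain Nim row of size 5, so its Grundy value is 5.
The value of a disjunctive sum is the nim-sum of the parts.
Combined value = 5 ⊕ 5 = 0.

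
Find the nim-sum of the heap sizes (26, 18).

8

Bitwise XOR of the heap sizes:
  11010  (26)
  10010  (18)
  -----
  01000  (8)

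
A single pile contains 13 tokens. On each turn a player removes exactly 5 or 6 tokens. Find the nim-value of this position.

0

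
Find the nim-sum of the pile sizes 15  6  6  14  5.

Nim-sum: 15 ⊕ 6 ⊕ 6 ⊕ 14 ⊕ 5 = 4.

4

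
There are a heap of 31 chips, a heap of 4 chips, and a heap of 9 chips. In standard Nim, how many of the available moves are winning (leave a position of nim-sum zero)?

1

Compute the nim-sum pairwise:
31 XOR 4 = 27
27 XOR 9 = 18
The overall nim-sum is X = 18. A heap of size p has a winning move iff p XOR X < p (reduce it to p XOR X).
  31: 31 XOR 18 = 13 < 31 — winning move (to 13).
  4: 4 XOR 18 = 22 ≥ 4 — no move.
  9: 9 XOR 18 = 27 ≥ 9 — no move.
That gives 1 winning move.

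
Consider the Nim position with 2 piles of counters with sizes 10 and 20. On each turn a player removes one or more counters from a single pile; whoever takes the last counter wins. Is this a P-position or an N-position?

N-position

Compute the nim-sum pairwise:
10 XOR 20 = 30
The nim-sum is 30 ≠ 0, so this is an N-position: the player to move can win.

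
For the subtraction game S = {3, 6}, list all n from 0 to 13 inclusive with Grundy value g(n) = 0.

0, 1, 2, 9, 10, 11

Build the Grundy sequence with g(k) = mex{g(k−s) : s ∈ {3, 6}, s ≤ k}:
k:     0  1  2  3  4  5  6  7  8  9 10 11 12 13
g(k):  0  0  0  1  1  1  2  2  2  0  0  0  1  1
The P-positions (g = 0) in 0..13 are 0, 1, 2, 9, 10, 11.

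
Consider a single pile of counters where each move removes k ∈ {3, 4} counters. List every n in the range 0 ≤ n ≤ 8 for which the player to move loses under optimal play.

Compute g(0), g(1), … for moves {3, 4}:
k:     0  1  2  3  4  5  6  7  8
g(k):  0  0  0  1  1  1  2  0  0
The P-positions (g = 0) in 0..8 are 0, 1, 2, 7, 8.

0, 1, 2, 7, 8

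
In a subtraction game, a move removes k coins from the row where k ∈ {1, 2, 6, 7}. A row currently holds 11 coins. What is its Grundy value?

Compute g(0), g(1), … for moves {1, 2, 6, 7}:
g(0) = mex{} = 0
g(1) = mex{0} = 1
g(2) = mex{0,1} = 2
g(3) = mex{1,2} = 0
g(4) = mex{0,2} = 1
g(5) = mex{0,1} = 2
g(6) = mex{0,1,2} = 3
g(7) = mex{0,1,2,3} = 4
g(8) = mex{1,2,3,4} = 0
g(9) = mex{0,2,4} = 1
g(10) = mex{0,1} = 2
g(11) = mex{1,2} = 0
So g(11) = 0.

0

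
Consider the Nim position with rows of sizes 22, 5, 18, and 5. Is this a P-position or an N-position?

Write each in binary and XOR column by column:
  10110  (22)
  00101  (5)
  10010  (18)
  00101  (5)
  -----
  00100  (4)
The nim-sum is 4 ≠ 0, so this is an N-position: the player to move can win.

N-position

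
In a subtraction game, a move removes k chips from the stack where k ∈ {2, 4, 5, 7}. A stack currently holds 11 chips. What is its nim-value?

1

Build the Grundy sequence with g(k) = mex{g(k−s) : s ∈ {2, 4, 5, 7}, s ≤ k}:
g(0) = mex{} = 0
g(1) = mex{} = 0
g(2) = mex{0} = 1
g(3) = mex{0} = 1
g(4) = mex{0,1} = 2
g(5) = mex{0,1} = 2
g(6) = mex{0,1,2} = 3
g(7) = mex{0,1,2} = 3
g(8) = mex{0,1,2,3} = 4
g(9) = mex{1,2,3} = 0
g(10) = mex{1,2,3,4} = 0
g(11) = mex{0,2,3} = 1
So g(11) = 1.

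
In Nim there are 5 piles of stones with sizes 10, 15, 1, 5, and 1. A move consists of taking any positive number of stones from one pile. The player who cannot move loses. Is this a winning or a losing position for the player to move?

Compute the nim-sum pairwise:
10 ⊕ 15 = 5
5 ⊕ 1 = 4
4 ⊕ 5 = 1
1 ⊕ 1 = 0
The nim-sum is 0, so this is a P-position: the player to move is in a losing position under optimal play.

Losing position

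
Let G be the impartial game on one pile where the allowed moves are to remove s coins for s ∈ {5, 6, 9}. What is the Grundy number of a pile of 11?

2

Build the Grundy sequence with g(k) = mex{g(k−s) : s ∈ {5, 6, 9}, s ≤ k}:
k:     0  1  2  3  4  5  6  7  8  9 10 11
g(k):  0  0  0  0  0  1  1  1  1  1  2  2
So g(11) = 2.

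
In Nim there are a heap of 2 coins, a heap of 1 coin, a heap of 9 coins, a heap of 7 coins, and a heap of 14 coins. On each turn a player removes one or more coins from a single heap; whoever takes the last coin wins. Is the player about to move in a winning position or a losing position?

In binary:
  0010  (2)
  0001  (1)
  1001  (9)
  0111  (7)
  1110  (14)
  ----
  0011  (3)
The nim-sum is 3 ≠ 0, so this is an N-position: the player to move can win.

Winning position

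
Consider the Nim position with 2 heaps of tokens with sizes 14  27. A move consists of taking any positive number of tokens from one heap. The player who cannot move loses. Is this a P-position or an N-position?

Compute the nim-sum pairwise:
14 ^ 27 = 21
The nim-sum is 21 ≠ 0, so this is an N-position: the player to move can win.

N-position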